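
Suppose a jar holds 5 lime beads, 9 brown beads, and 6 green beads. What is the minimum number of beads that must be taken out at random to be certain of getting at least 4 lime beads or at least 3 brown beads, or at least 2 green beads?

The worst case stops just short of every target: 3 lime, 2 brown, 1 green — 3 + 2 + 1 = 6 beads.
One more bead must push some color to its target, so 6 + 1 = 7.

7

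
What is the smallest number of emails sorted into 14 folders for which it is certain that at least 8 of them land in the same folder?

99

There are 14 folders acting as pigeonholes.
With 14 × 7 = 98 emails we could place exactly 7 in each, with no class reaching 8.
One more forces some class to hold 8, so 98 + 1 = 99.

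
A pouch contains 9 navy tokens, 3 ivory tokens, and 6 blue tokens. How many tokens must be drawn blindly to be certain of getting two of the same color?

The worst case takes 1 token of each color without reaching 2 of any: 3 × 1 = 3.
The next token must bring some color to 2, so 3 + 1 = 4.

4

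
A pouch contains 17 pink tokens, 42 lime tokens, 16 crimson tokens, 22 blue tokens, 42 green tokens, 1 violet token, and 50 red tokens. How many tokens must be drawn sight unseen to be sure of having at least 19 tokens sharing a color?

107

In the worst case we take at most 18 of each color, but all 17 pink, all 16 crimson, and all 1 violet (fewer than 18), giving 17 + 18 + 16 + 18 + 18 + 1 + 18 = 106.
One more token then forces some color to 19, so 106 + 1 = 107.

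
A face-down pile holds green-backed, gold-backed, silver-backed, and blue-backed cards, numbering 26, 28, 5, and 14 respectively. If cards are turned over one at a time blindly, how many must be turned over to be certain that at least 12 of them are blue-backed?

The worst case draws every non-blue-backed card first: 26 + 28 + 5 = 59.
The next 12 draws are then forced to be blue-backed, giving 59 + 12 = 71.

71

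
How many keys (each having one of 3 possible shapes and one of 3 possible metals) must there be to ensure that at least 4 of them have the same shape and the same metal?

There are 3 × 3 = 9 (shape, metal) combinations acting as pigeonholes.
With 9 × 3 = 27 keys we could place exactly 3 in each, with no (shape, metal) pair reaching 4.
One more forces some (shape, metal) pair to hold 4, so 27 + 1 = 28.

28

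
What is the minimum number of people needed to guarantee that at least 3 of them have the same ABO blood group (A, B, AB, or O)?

9

There are 4 ABO blood groups acting as pigeonholes.
With 4 × 2 = 8 people we could place exactly 2 in each, with no class reaching 3.
One more forces some class to hold 3, so 8 + 1 = 9.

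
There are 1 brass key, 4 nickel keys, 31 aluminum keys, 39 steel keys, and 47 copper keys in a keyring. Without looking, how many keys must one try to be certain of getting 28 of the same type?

Treat the 5 types as pigeonholes.
In the worst case we take at most 27 of each type, but all 1 brass and all 4 nickel (fewer than 27), giving 1 + 4 + 27 + 27 + 27 = 86.
One more key then forces some type to 28, so 86 + 1 = 87.

87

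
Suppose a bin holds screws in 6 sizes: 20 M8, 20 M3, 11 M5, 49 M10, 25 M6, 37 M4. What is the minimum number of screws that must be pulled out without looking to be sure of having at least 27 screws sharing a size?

In the worst case we take at most 26 of each size, but all 20 M8, all 20 M3, all 11 M5, and all 25 M6 (fewer than 26), giving 20 + 20 + 11 + 26 + 25 + 26 = 128.
One more screw then forces some size to 27, so 128 + 1 = 129.

129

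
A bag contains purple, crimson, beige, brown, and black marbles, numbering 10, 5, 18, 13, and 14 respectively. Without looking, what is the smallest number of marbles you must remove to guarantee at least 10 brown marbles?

57

The worst case draws every non-brown marble first: 10 + 5 + 18 + 14 = 47.
The next 10 draws are then forced to be brown, giving 47 + 10 = 57.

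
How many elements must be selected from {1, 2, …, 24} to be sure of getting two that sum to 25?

Partition {1, …, 24} into 12 pairs: {1,24}, {2,23}, …, {12,13}.
Choosing 12 integers — say the integers 1 through 12 — takes one from each pair and avoids the property.
Choosing 13 forces two into the same pair by pigeonhole, and those sum to 25. So 13.

13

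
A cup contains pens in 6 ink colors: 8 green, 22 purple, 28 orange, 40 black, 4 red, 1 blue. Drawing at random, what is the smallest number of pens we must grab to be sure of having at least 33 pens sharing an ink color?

96

In the worst case we take at most 32 of each ink color, but all 8 green, all 22 purple, all 28 orange, all 4 red, and all 1 blue (fewer than 32), giving 8 + 22 + 28 + 32 + 4 + 1 = 95.
One more pen then forces some ink color to 33, so 95 + 1 = 96.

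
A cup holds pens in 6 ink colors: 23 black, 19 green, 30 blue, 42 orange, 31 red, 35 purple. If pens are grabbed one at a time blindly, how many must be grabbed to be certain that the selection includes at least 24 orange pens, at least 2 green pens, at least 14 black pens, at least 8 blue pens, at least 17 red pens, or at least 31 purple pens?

The worst case stops just short of every target: 13 black, 1 green, 7 blue, 23 orange, 16 red, 30 purple — 13 + 1 + 7 + 23 + 16 + 30 = 90 pens.
One more pen must push some ink color to its target, so 90 + 1 = 91.

91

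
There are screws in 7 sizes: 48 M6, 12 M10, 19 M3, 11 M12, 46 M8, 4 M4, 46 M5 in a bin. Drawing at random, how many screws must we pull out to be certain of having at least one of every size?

183

The hardest size to obtain is M4: we could draw every other screw first — 186 − 4 = 182 screws — without a single M4 one.
The next draw must be M4, so 182 + 1 = 183.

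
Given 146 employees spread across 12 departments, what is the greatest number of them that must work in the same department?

13

If each of the 12 departments held at most 12, the total would be at most 12 × 12 = 144 < 146, a contradiction.
So at least one holds ⌈146/12⌉ = 13.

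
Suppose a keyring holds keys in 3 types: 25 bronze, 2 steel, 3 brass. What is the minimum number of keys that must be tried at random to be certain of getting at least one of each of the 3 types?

29

The hardest type to obtain is steel: we could draw every other key first — 30 − 2 = 28 keys — without a single steel one.
The next draw must be steel, so 28 + 1 = 29.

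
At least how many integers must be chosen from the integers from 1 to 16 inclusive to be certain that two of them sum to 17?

9

Partition {1, …, 16} into 8 pairs: {1,16}, {2,15}, …, {8,9}.
Choosing 8 integers — say the integers 1 through 8 — takes one from each pair and avoids the property.
Choosing 9 forces two into the same pair by pigeonhole, and those sum to 17. So 9.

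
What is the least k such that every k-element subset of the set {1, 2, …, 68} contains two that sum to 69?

Partition {1, …, 68} into 34 pairs: {1,68}, {2,67}, …, {34,35}.
Choosing 34 integers — say the integers 1 through 34 — takes one from each pair and avoids the property.
Choosing 35 forces two into the same pair by pigeonhole, and those sum to 69. So 35.

35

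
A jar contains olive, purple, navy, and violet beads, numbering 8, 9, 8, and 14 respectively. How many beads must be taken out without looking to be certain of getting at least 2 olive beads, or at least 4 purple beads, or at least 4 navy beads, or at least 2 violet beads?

The worst case stops just short of every target: 1 olive, 3 purple, 3 navy, 1 violet — 1 + 3 + 3 + 1 = 8 beads.
One more bead must push some color to its target, so 8 + 1 = 9.

9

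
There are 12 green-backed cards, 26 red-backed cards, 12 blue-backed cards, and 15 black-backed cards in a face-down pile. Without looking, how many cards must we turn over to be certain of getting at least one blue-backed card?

54

The worst case draws every non-blue-backed card first: 12 + 26 + 15 = 53.
The next draw is then forced to be blue-backed, giving 53 + 1 = 54.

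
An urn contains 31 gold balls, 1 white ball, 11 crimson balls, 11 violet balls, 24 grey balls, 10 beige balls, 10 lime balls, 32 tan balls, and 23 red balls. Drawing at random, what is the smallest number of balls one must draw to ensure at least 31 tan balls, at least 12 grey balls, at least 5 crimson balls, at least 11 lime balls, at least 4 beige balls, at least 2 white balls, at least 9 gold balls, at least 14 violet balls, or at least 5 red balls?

83

The worst case stops just short of every target: 8 gold, 1 white, 4 crimson, all 11 violet, 11 grey, 3 beige, 10 lime, 30 tan, 4 red — 8 + 1 + 4 + 11 + 11 + 3 + 10 + 30 + 4 = 82 balls.
One more ball must push some color to its target, so 82 + 1 = 83.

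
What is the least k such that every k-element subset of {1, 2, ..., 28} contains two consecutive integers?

15

Partition {1, …, 28} into 14 pairs: {1,2}, {3,4}, …, {27,28}.
Choosing 14 integers — say the 14 even numbers 2, 4, …, 28 — takes one from each pair and avoids the property.
Choosing 15 forces two into the same pair by pigeonhole, and those are consecutive. So 15.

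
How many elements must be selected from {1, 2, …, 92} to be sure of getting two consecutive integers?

Partition {1, …, 92} into 46 pairs: {1,2}, {3,4}, …, {91,92}.
Choosing 46 integers — say the 46 even numbers 2, 4, …, 92 — takes one from each pair and avoids the property.
Choosing 47 forces two into the same pair by pigeonhole, and those are consecutive. So 47.

47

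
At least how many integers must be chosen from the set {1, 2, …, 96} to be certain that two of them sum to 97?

Partition {1, …, 96} into 48 pairs: {1,96}, {2,95}, …, {48,49}.
Choosing 48 integers — say the integers 1 through 48 — takes one from each pair and avoids the property.
Choosing 49 forces two into the same pair by pigeonhole, and those sum to 97. So 49.

49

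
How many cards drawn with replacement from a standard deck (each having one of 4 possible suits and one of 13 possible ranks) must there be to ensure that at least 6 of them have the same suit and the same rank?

There are 4 × 13 = 52 (suit, rank) combinations acting as pigeonholes.
With 52 × 5 = 260 cards drawn with replacement from a standard deck we could place exactly 5 in each, with no (suit, rank) pair reaching 6.
One more forces some (suit, rank) pair to hold 6, so 260 + 1 = 261.

261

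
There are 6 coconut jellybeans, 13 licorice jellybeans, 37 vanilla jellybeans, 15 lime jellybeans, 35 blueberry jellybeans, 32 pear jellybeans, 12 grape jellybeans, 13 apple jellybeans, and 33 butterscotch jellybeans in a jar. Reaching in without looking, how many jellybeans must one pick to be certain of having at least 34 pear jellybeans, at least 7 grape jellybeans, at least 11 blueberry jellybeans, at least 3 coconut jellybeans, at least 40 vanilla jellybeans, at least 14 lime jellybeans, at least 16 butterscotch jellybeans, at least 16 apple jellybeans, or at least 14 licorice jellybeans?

Each of the 9 flavors has its own threshold; avoid all of them simultaneously.
The worst case stops just short of every target: 2 coconut, 13 licorice, all 37 vanilla, 13 lime, 10 blueberry, all 32 pear, 6 grape, all 13 apple, 15 butterscotch — 2 + 13 + 37 + 13 + 10 + 32 + 6 + 13 + 15 = 141 jellybeans.
One more jellybean must push some flavor to its target, so 141 + 1 = 142.

142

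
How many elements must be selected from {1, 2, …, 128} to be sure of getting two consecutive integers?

65

Partition {1, …, 128} into 64 pairs: {1,2}, {3,4}, …, {127,128}.
Choosing 64 integers — say the 64 even numbers 2, 4, …, 128 — takes one from each pair and avoids the property.
Choosing 65 forces two into the same pair by pigeonhole, and those are consecutive. So 65.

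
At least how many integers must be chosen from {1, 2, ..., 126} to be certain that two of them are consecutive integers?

Partition {1, …, 126} into 63 pairs: {1,2}, {3,4}, …, {125,126}.
Choosing 63 integers — say the 63 even numbers 2, 4, …, 126 — takes one from each pair and avoids the property.
Choosing 64 forces two into the same pair by pigeonhole, and those are consecutive. So 64.

64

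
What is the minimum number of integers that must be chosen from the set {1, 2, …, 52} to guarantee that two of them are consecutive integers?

Partition {1, …, 52} into 26 pairs: {1,2}, {3,4}, …, {51,52}.
Choosing 26 integers — say the 26 even numbers 2, 4, …, 52 — takes one from each pair and avoids the property.
Choosing 27 forces two into the same pair by pigeonhole, and those are consecutive. So 27.

27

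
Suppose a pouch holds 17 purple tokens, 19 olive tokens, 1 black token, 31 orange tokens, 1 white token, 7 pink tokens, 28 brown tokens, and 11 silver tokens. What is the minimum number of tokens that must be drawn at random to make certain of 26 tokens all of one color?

107

In the worst case we take at most 25 of each color, but all 17 purple, all 19 olive, all 1 black, all 1 white, all 7 pink, and all 11 silver (fewer than 25), giving 17 + 19 + 1 + 25 + 1 + 7 + 25 + 11 = 106.
One more token then forces some color to 26, so 106 + 1 = 107.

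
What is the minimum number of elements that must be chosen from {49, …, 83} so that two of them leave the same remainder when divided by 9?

Group the integers by remainder mod 9; there are 9 residue classes, each nonempty in this range.
Choosing one from each class (9 integers) avoids any shared remainder.
One more choice must repeat a class, so two differ by a multiple of 9. Hence 9 + 1 = 10.

10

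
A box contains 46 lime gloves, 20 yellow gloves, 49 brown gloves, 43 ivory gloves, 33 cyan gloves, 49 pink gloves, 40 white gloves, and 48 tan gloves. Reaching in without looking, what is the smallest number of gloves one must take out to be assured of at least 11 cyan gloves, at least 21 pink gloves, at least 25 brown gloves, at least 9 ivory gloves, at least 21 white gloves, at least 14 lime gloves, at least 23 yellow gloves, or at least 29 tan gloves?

144

Each of the 8 colors has its own threshold; avoid all of them simultaneously.
The worst case stops just short of every target: 13 lime, all 20 yellow, 24 brown, 8 ivory, 10 cyan, 20 pink, 20 white, 28 tan — 13 + 20 + 24 + 8 + 10 + 20 + 20 + 28 = 143 gloves.
One more glove must push some color to its target, so 143 + 1 = 144.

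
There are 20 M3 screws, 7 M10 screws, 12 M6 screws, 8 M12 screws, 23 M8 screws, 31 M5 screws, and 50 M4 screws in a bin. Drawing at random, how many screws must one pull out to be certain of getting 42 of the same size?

143

In the worst case we take at most 41 of each size, but all 20 M3, all 7 M10, all 12 M6, all 8 M12, all 23 M8, and all 31 M5 (fewer than 41), giving 20 + 7 + 12 + 8 + 23 + 31 + 41 = 142.
One more screw then forces some size to 42, so 142 + 1 = 143.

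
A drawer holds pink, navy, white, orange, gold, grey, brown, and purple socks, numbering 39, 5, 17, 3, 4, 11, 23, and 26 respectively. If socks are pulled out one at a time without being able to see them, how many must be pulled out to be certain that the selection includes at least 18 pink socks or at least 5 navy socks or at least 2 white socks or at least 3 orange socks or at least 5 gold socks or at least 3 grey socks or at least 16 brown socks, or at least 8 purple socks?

53

Each of the 8 colors has its own threshold; avoid all of them simultaneously.
The worst case stops just short of every target: 17 pink, 4 navy, 1 white, 2 orange, 4 gold, 2 grey, 15 brown, 7 purple — 17 + 4 + 1 + 2 + 4 + 2 + 15 + 7 = 52 socks.
One more sock must push some color to its target, so 52 + 1 = 53.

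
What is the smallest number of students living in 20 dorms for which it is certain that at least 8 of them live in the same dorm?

There are 20 dorms acting as pigeonholes.
With 20 × 7 = 140 students we could place exactly 7 in each, with no class reaching 8.
One more forces some class to hold 8, so 140 + 1 = 141.

141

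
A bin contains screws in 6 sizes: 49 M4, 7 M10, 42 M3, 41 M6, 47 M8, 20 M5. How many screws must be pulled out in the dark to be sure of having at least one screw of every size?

200

The hardest size to obtain is M10: we could draw every other screw first — 206 − 7 = 199 screws — without a single M10 one.
The next draw must be M10, so 199 + 1 = 200.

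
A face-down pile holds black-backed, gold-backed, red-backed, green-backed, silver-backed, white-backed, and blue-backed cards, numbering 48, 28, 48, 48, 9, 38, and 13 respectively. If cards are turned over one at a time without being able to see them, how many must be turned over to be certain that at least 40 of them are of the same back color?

In the worst case we take at most 39 of each back color, but all 28 gold-backed, all 9 silver-backed, all 38 white-backed, and all 13 blue-backed (fewer than 39), giving 39 + 28 + 39 + 39 + 9 + 38 + 13 = 205.
One more card then forces some back color to 40, so 205 + 1 = 206.

206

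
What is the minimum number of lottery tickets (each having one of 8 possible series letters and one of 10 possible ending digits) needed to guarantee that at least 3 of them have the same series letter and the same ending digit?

161

There are 8 × 10 = 80 (series letter, ending digit) combinations acting as pigeonholes.
With 80 × 2 = 160 lottery tickets we could place exactly 2 in each, with no (series letter, ending digit) pair reaching 3.
One more forces some (series letter, ending digit) pair to hold 3, so 160 + 1 = 161.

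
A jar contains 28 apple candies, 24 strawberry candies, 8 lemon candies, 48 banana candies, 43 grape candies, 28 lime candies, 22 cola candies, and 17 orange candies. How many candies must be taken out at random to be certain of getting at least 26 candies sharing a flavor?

Treat the 8 flavors as pigeonholes.
In the worst case we take at most 25 of each flavor, but all 24 strawberry, all 8 lemon, all 22 cola, and all 17 orange (fewer than 25), giving 25 + 24 + 8 + 25 + 25 + 25 + 22 + 17 = 171.
One more candy then forces some flavor to 26, so 171 + 1 = 172.

172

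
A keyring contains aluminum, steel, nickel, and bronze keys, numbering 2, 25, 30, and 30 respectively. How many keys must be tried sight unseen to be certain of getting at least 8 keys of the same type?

In the worst case we take at most 7 of each type, but all 2 aluminum (fewer than 7), giving 2 + 7 + 7 + 7 = 23.
One more key then forces some type to 8, so 23 + 1 = 24.

24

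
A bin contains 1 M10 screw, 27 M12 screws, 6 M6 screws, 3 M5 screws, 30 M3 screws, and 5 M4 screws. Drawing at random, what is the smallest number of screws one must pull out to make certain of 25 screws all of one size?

In the worst case we take at most 24 of each size, but all 1 M10, all 6 M6, all 3 M5, and all 5 M4 (fewer than 24), giving 1 + 24 + 6 + 3 + 24 + 5 = 63.
One more screw then forces some size to 25, so 63 + 1 = 64.

64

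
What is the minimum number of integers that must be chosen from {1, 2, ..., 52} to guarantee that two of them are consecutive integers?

27

Partition {1, …, 52} into 26 pairs: {1,2}, {3,4}, …, {51,52}.
Choosing 26 integers — say the 26 even numbers 2, 4, …, 52 — takes one from each pair and avoids the property.
Choosing 27 forces two into the same pair by pigeonhole, and those are consecutive. So 27.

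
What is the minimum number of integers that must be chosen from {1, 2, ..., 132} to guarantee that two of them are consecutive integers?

67

Partition {1, …, 132} into 66 pairs: {1,2}, {3,4}, …, {131,132}.
Choosing 66 integers — say the 66 even numbers 2, 4, …, 132 — takes one from each pair and avoids the property.
Choosing 67 forces two into the same pair by pigeonhole, and those are consecutive. So 67.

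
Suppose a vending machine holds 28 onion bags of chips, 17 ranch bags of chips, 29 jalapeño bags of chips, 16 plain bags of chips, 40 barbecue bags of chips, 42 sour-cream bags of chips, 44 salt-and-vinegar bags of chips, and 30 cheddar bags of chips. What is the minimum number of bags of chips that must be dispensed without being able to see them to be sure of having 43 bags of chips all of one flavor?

245

In the worst case we take at most 42 of each flavor, but all 28 onion, all 17 ranch, all 29 jalapeño, all 16 plain, all 40 barbecue, and all 30 cheddar (fewer than 42), giving 28 + 17 + 29 + 16 + 40 + 42 + 42 + 30 = 244.
One more bag of chips then forces some flavor to 43, so 244 + 1 = 245.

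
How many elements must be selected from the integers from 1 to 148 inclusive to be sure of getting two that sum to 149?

Partition {1, …, 148} into 74 pairs: {1,148}, {2,147}, …, {74,75}.
Choosing 74 integers — say the integers 1 through 74 — takes one from each pair and avoids the property.
Choosing 75 forces two into the same pair by pigeonhole, and those sum to 149. So 75.

75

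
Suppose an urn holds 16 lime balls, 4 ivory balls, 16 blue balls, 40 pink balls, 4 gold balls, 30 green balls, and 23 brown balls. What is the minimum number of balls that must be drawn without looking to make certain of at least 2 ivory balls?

The worst case draws every non-ivory ball first: 16 + 16 + 40 + 4 + 30 + 23 = 129.
The next 2 draws are then forced to be ivory, giving 129 + 2 = 131.

131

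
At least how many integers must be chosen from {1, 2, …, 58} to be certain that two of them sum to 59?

Partition {1, …, 58} into 29 pairs: {1,58}, {2,57}, …, {29,30}.
Choosing 29 integers — say the integers 1 through 29 — takes one from each pair and avoids the property.
Choosing 30 forces two into the same pair by pigeonhole, and those sum to 59. So 30.

30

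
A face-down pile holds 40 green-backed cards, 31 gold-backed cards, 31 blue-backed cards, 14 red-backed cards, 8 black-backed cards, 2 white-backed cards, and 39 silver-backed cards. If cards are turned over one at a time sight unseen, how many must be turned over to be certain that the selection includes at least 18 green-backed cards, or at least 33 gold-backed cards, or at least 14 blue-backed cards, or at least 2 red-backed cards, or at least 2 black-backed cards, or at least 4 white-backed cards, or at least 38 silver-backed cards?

Each of the 7 back colors has its own threshold; avoid all of them simultaneously.
The worst case stops just short of every target: 17 green-backed, all 31 gold-backed, 13 blue-backed, 1 red-backed, 1 black-backed, all 2 white-backed, 37 silver-backed — 17 + 31 + 13 + 1 + 1 + 2 + 37 = 102 cards.
One more card must push some back color to its target, so 102 + 1 = 103.

103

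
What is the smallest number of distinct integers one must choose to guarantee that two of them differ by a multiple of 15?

16

Two integers differ by a multiple of 15 exactly when they share a remainder mod 15.
There are 15 residue classes mod 15, so 15 integers can all lie in distinct classes.
One more integer must repeat a residue, giving a difference divisible by 15. So n = 15 + 1 = 16.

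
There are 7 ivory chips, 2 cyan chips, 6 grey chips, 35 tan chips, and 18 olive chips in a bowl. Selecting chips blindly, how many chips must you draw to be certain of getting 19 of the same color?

52

Treat the 5 colors as pigeonholes.
In the worst case we take at most 18 of each color, but all 7 ivory, all 2 cyan, and all 6 grey (fewer than 18), giving 7 + 2 + 6 + 18 + 18 = 51.
One more chip then forces some color to 19, so 51 + 1 = 52.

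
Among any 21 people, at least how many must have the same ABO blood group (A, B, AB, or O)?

There are 4 ABO blood groups, which serve as the pigeonholes.
If each of the 4 ABO blood groups held at most 5, the total would be at most 4 × 5 = 20 < 21, a contradiction.
So at least one holds ⌈21/4⌉ = 6.

6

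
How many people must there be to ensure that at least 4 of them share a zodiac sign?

There are 12 zodiac signs acting as pigeonholes.
With 12 × 3 = 36 people we could place exactly 3 in each, with no class reaching 4.
One more forces some class to hold 4, so 36 + 1 = 37.

37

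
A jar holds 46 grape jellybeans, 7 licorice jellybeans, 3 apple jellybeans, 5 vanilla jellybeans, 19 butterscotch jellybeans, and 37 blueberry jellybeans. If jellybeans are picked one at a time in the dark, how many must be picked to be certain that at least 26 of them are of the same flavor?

85

In the worst case we take at most 25 of each flavor, but all 7 licorice, all 3 apple, all 5 vanilla, and all 19 butterscotch (fewer than 25), giving 25 + 7 + 3 + 5 + 19 + 25 = 84.
One more jellybean then forces some flavor to 26, so 84 + 1 = 85.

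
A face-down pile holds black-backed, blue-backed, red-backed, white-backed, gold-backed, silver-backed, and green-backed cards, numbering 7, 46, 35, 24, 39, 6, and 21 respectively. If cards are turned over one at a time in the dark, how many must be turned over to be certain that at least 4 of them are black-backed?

175

The worst case draws every non-black-backed card first: 46 + 35 + 24 + 39 + 6 + 21 = 171.
The next 4 draws are then forced to be black-backed, giving 171 + 4 = 175.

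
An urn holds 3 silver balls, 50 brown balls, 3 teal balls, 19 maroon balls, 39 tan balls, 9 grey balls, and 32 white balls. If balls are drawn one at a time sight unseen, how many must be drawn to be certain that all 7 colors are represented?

153

The hardest color to obtain is silver: we could draw every other ball first — 155 − 3 = 152 balls — without a single silver one.
The next draw must be silver, so 152 + 1 = 153.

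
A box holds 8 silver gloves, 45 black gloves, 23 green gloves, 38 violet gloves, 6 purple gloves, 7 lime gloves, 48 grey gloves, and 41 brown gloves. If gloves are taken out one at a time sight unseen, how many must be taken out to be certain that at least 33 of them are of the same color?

173

In the worst case we take at most 32 of each color, but all 8 silver, all 23 green, all 6 purple, and all 7 lime (fewer than 32), giving 8 + 32 + 23 + 32 + 6 + 7 + 32 + 32 = 172.
One more glove then forces some color to 33, so 172 + 1 = 173.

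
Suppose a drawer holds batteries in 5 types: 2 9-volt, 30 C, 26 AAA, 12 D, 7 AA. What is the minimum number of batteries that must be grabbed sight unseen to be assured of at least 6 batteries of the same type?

In the worst case we take at most 5 of each type, but all 2 9-volt (fewer than 5), giving 2 + 5 + 5 + 5 + 5 = 22.
One more battery then forces some type to 6, so 22 + 1 = 23.

23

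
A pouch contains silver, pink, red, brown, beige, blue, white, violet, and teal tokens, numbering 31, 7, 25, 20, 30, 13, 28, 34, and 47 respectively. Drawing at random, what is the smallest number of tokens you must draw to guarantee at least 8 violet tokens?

209

To avoid violet tokens as long as possible, exhaust the other 8 colors first.
The worst case draws every non-violet token first: 31 + 7 + 25 + 20 + 30 + 13 + 28 + 47 = 201.
The next 8 draws are then forced to be violet, giving 201 + 8 = 209.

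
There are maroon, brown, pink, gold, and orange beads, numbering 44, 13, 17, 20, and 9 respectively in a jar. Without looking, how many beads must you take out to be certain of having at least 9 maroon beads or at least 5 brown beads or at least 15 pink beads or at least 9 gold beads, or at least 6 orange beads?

40

The worst case stops just short of every target: 8 maroon, 4 brown, 14 pink, 8 gold, 5 orange — 8 + 4 + 14 + 8 + 5 = 39 beads.
One more bead must push some color to its target, so 39 + 1 = 40.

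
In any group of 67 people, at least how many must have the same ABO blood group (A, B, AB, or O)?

17

If each of the 4 ABO blood groups held at most 16, the total would be at most 4 × 16 = 64 < 67, a contradiction.
So at least one holds ⌈67/4⌉ = 17.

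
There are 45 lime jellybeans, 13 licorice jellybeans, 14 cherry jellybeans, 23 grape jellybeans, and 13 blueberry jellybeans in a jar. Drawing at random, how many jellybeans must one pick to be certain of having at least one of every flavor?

96

The hardest flavor to obtain is licorice: we could draw every other jellybean first — 108 − 13 = 95 jellybeans — without a single licorice one.
The next draw must be licorice, so 95 + 1 = 96.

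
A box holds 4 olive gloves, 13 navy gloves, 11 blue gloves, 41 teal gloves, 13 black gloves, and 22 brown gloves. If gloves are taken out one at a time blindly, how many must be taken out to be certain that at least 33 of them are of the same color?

96

Treat the 6 colors as pigeonholes.
In the worst case we take at most 32 of each color, but all 4 olive, all 13 navy, all 11 blue, all 13 black, and all 22 brown (fewer than 32), giving 4 + 13 + 11 + 32 + 13 + 22 = 95.
One more glove then forces some color to 33, so 95 + 1 = 96.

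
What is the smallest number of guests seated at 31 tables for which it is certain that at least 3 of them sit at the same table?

There are 31 tables acting as pigeonholes.
With 31 × 2 = 62 guests we could place exactly 2 in each, with no class reaching 3.
One more forces some class to hold 3, so 62 + 1 = 63.

63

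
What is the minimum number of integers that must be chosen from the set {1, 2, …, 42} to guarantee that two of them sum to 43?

Partition {1, …, 42} into 21 pairs: {1,42}, {2,41}, …, {21,22}.
Choosing 21 integers — say the integers 1 through 21 — takes one from each pair and avoids the property.
Choosing 22 forces two into the same pair by pigeonhole, and those sum to 43. So 22.

22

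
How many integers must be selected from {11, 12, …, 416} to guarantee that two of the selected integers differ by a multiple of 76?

Group the integers by remainder mod 76; there are 76 residue classes, each nonempty in this range.
Choosing one from each class (76 integers) avoids any shared remainder.
One more choice must repeat a class, so two differ by a multiple of 76. Hence 76 + 1 = 77.

77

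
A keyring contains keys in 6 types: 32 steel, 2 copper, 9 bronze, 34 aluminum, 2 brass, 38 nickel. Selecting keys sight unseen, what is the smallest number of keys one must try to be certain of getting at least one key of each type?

116

The hardest type to obtain is copper: we could draw every other key first — 117 − 2 = 115 keys — without a single copper one.
The next draw must be copper, so 115 + 1 = 116.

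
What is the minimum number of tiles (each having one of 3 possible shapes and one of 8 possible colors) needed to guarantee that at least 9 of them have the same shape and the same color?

193

There are 3 × 8 = 24 (shape, color) combinations acting as pigeonholes.
With 24 × 8 = 192 tiles we could place exactly 8 in each, with no (shape, color) pair reaching 9.
One more forces some (shape, color) pair to hold 9, so 192 + 1 = 193.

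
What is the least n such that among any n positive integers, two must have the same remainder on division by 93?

94

Two integers differ by a multiple of 93 exactly when they share a remainder mod 93.
There are 93 residue classes mod 93, so 93 integers can all lie in distinct classes.
One more integer must repeat a residue, giving a difference divisible by 93. So n = 93 + 1 = 94.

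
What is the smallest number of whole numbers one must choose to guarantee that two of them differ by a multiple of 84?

Two integers differ by a multiple of 84 exactly when they share a remainder mod 84.
There are 84 residue classes mod 84, so 84 integers can all lie in distinct classes.
One more integer must repeat a residue, giving a difference divisible by 84. So n = 84 + 1 = 85.

85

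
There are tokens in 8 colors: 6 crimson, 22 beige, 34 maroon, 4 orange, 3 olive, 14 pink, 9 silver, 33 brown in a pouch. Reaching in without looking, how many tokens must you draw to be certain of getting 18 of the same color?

88

In the worst case we take at most 17 of each color, but all 6 crimson, all 4 orange, all 3 olive, all 14 pink, and all 9 silver (fewer than 17), giving 6 + 17 + 17 + 4 + 3 + 14 + 9 + 17 = 87.
One more token then forces some color to 18, so 87 + 1 = 88.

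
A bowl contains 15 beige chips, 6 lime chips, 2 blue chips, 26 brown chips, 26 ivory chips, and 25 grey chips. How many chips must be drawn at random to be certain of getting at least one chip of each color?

The hardest color to obtain is blue: we could draw every other chip first — 100 − 2 = 98 chips — without a single blue one.
The next draw must be blue, so 98 + 1 = 99.

99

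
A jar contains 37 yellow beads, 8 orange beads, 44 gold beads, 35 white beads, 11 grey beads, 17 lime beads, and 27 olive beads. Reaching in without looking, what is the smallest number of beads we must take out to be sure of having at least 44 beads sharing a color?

Treat the 7 colors as pigeonholes.
In the worst case we take at most 43 of each color, but all 37 yellow, all 8 orange, all 35 white, all 11 grey, all 17 lime, and all 27 olive (fewer than 43), giving 37 + 8 + 43 + 35 + 11 + 17 + 27 = 178.
One more bead then forces some color to 44, so 178 + 1 = 179.

179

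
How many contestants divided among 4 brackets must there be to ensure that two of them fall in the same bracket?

There are 4 brackets acting as pigeonholes.
With 4 contestants we could place one in each, avoiding any repeat.
One more forces some class to hold 2, so 4 + 1 = 5.

5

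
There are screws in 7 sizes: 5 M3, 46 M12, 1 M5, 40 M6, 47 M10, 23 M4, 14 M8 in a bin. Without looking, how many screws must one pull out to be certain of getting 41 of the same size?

164

In the worst case we take at most 40 of each size, but all 5 M3, all 1 M5, all 23 M4, and all 14 M8 (fewer than 40), giving 5 + 40 + 1 + 40 + 40 + 23 + 14 = 163.
One more screw then forces some size to 41, so 163 + 1 = 164.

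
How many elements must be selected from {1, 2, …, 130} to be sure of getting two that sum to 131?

Partition {1, …, 130} into 65 pairs: {1,130}, {2,129}, …, {65,66}.
Choosing 65 integers — say the integers 1 through 65 — takes one from each pair and avoids the property.
Choosing 66 forces two into the same pair by pigeonhole, and those sum to 131. So 66.

66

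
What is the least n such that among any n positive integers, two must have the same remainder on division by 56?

Two integers differ by a multiple of 56 exactly when they share a remainder mod 56.
There are 56 residue classes mod 56, so 56 integers can all lie in distinct classes.
One more integer must repeat a residue, giving a difference divisible by 56. So n = 56 + 1 = 57.

57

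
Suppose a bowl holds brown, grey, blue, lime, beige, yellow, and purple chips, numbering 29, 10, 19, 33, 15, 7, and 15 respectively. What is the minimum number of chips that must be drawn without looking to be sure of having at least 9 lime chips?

104

To avoid lime chips as long as possible, exhaust the other 6 colors first.
The worst case draws every non-lime chip first: 29 + 10 + 19 + 15 + 7 + 15 = 95.
The next 9 draws are then forced to be lime, giving 95 + 9 = 104.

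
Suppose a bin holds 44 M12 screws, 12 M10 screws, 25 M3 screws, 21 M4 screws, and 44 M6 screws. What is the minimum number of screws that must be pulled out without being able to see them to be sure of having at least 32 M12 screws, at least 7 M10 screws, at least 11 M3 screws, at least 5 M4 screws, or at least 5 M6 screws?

The worst case stops just short of every target: 31 M12, 6 M10, 10 M3, 4 M4, 4 M6 — 31 + 6 + 10 + 4 + 4 = 55 screws.
One more screw must push some size to its target, so 55 + 1 = 56.

56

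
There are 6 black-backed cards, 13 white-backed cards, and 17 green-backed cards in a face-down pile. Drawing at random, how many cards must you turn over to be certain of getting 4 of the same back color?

Treat the 3 back colors as pigeonholes.
The worst case takes 3 cards of each back color without reaching 4 of any: 3 × 3 = 9.
The next card must bring some back color to 4, so 9 + 1 = 10.

10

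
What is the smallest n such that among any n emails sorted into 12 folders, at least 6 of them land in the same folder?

61

There are 12 folders acting as pigeonholes.
With 12 × 5 = 60 emails we could place exactly 5 in each, with no class reaching 6.
One more forces some class to hold 6, so 60 + 1 = 61.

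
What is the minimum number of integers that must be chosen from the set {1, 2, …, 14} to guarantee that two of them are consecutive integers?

Partition {1, …, 14} into 7 pairs: {1,2}, {3,4}, …, {13,14}.
Choosing 7 integers — say the 7 even numbers 2, 4, …, 14 — takes one from each pair and avoids the property.
Choosing 8 forces two into the same pair by pigeonhole, and those are consecutive. So 8.

8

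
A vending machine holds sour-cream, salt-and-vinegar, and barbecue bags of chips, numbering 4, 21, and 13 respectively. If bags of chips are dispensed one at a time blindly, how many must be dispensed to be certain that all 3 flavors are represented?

35

The hardest flavor to obtain is sour-cream: we could draw every other bag of chips first — 38 − 4 = 34 bags of chips — without a single sour-cream one.
The next draw must be sour-cream, so 34 + 1 = 35.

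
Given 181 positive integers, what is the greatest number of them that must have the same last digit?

If each of the 10 possible last digits held at most 18, the total would be at most 10 × 18 = 180 < 181, a contradiction.
So at least one holds ⌈181/10⌉ = 19.

19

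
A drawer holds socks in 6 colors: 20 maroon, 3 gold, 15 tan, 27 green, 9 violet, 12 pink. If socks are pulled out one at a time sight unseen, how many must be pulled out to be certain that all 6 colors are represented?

84

The hardest color to obtain is gold: we could draw every other sock first — 86 − 3 = 83 socks — without a single gold one.
The next draw must be gold, so 83 + 1 = 84.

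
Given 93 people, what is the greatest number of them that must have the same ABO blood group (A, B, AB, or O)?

24

The 93 people fall into 4 ABO blood groups.
If each of the 4 ABO blood groups held at most 23, the total would be at most 4 × 23 = 92 < 93, a contradiction.
So at least one holds ⌈93/4⌉ = 24.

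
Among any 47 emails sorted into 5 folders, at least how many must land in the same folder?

The 47 emails fall into 5 folders.
If each of the 5 folders held at most 9, the total would be at most 5 × 9 = 45 < 47, a contradiction.
So at least one holds ⌈47/5⌉ = 10.

10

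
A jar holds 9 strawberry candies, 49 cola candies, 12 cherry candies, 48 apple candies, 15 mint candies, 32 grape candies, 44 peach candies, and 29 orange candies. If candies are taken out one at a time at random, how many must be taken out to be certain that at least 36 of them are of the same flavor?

Treat the 8 flavors as pigeonholes.
In the worst case we take at most 35 of each flavor, but all 9 strawberry, all 12 cherry, all 15 mint, all 32 grape, and all 29 orange (fewer than 35), giving 9 + 35 + 12 + 35 + 15 + 32 + 35 + 29 = 202.
One more candy then forces some flavor to 36, so 202 + 1 = 203.

203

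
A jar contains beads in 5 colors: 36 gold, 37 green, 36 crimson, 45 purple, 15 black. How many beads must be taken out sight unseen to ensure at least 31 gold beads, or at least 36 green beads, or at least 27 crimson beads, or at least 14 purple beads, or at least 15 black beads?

The worst case stops just short of every target: 30 gold, 35 green, 26 crimson, 13 purple, 14 black — 30 + 35 + 26 + 13 + 14 = 118 beads.
One more bead must push some color to its target, so 118 + 1 = 119.

119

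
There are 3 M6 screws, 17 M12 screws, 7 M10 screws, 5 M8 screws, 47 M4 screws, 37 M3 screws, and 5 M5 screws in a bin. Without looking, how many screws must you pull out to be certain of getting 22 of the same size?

80

In the worst case we take at most 21 of each size, but all 3 M6, all 17 M12, all 7 M10, all 5 M8, and all 5 M5 (fewer than 21), giving 3 + 17 + 7 + 5 + 21 + 21 + 5 = 79.
One more screw then forces some size to 22, so 79 + 1 = 80.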